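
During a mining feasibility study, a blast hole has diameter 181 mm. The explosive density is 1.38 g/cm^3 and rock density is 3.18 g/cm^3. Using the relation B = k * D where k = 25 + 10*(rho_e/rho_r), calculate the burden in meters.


First, compute k:
rho_e / rho_r = 1.38 / 3.18 = 0.4339622642
k = 25 + 10 * 0.4339622642 = 29.33962264
Then, compute burden:
B = k * D / 1000 = 29.33962264 * 181 / 1000
= 5310.471698 / 1000
= 5.3105 m

5.3105 m


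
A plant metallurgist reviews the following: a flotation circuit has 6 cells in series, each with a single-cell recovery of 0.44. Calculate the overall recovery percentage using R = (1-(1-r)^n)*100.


Complement of single-cell recovery:
1 - r = 1 - 0.44 = 0.56
Raise to power n:
(1 - r)^6 = 0.56^6 = 0.03084097946
Overall recovery:
R = (1 - 0.03084097946) * 100
= 96.9159%

96.9159%


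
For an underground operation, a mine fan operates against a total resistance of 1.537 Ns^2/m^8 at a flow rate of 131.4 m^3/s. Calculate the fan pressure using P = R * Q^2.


Compute Q^2:
Q^2 = 131.4^2 = 17265.96
Compute pressure:
P = R * Q^2 = 1.537 * 17265.96
= 26537.7805 Pa

26537.7805 Pa


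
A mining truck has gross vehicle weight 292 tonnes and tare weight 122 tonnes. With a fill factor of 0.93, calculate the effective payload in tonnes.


158.1 tonnes

Maximum payload = gross - tare
= 292 - 122 = 170 tonnes
Effective payload = max payload * fill factor
= 170 * 0.93
= 158.1 tonnes


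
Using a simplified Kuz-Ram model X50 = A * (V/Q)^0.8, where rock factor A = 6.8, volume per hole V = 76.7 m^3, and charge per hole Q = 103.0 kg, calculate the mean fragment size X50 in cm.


5.3713 cm

Compute V/Q:
V/Q = 76.7 / 103.0 = 0.7446601942
Raise to the power 0.8:
(V/Q)^0.8 = 0.7446601942^0.8 = 0.7898898103
Multiply by A:
X50 = 6.8 * 0.7898898103
= 5.3713 cm


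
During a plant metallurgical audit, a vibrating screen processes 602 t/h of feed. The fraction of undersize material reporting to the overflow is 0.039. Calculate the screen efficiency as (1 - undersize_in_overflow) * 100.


96.1%

Screen efficiency = (1 - fraction of undersize in overflow) * 100
= (1 - 0.039) * 100
= 0.961 * 100
= 96.1%


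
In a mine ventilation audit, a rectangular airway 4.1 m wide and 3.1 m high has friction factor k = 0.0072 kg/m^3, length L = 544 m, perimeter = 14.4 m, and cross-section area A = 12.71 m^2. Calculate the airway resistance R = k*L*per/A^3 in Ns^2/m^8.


0.0275 Ns^2/m^8

Compute the numerator:
k * L * per = 0.0072 * 544 * 14.4
= 56.40192
Compute the denominator:
A^3 = 12.71^3 = 2053.225511
Resistance:
R = 56.40192 / 2053.225511
= 0.0275 Ns^2/m^8


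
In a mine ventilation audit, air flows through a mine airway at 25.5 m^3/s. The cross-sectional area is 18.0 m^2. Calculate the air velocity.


1.4167 m/s

Velocity = flow rate / cross-sectional area
= 25.5 / 18.0
= 1.4167 m/s


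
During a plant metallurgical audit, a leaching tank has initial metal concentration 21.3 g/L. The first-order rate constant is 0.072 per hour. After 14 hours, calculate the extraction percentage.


63.5052%

Compute the exponent:
-k * t = -0.072 * 14 = -1.008
Remaining concentration:
C = 21.3 * exp(-1.008)
= 21.3 * 0.3649481465
= 7.773395519 g/L
Extracted = 21.3 - 7.773395519 = 13.52660448 g/L
Extraction % = 13.52660448 / 21.3 * 100
= 63.5052%


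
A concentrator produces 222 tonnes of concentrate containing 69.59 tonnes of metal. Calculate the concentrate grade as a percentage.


31.3468%

Grade = (metal in concentrate / concentrate mass) * 100
= (69.59 / 222) * 100
= 0.3134684685 * 100
= 31.3468%


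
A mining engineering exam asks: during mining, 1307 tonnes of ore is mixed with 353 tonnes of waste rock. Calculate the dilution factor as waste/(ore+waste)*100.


21.2651%

Total material = ore + waste
= 1307 + 353 = 1660 tonnes
Dilution = waste / total * 100
= 353 / 1660 * 100
= 0.2126506024 * 100
= 21.2651%


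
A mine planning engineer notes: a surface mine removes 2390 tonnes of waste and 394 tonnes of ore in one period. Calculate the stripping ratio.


Stripping ratio = waste tonnage / ore tonnage
= 2390 / 394
= 6.066

6.066


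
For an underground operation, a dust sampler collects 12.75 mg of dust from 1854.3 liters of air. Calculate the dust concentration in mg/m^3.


6.8759 mg/m^3

Convert liters to m^3: 1 m^3 = 1000 L
Concentration = mass / volume * 1000
= 12.75 / 1854.3 * 1000
= 0.006875910047 * 1000
= 6.8759 mg/m^3


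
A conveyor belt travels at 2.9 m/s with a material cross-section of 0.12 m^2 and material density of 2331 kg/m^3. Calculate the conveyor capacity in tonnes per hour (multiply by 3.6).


2920.2768 t/h

Volumetric flow = speed * area
= 2.9 * 0.12 = 0.348 m^3/s
Mass flow = volumetric * density
= 0.348 * 2331 = 811.188 kg/s
Convert to t/h: multiply by 3.6
Capacity = 811.188 * 3.6
= 2920.2768 t/h


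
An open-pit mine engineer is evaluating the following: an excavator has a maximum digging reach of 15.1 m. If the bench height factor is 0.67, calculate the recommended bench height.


10.117 m

Bench height = reach * factor
= 15.1 * 0.67
= 10.117 m


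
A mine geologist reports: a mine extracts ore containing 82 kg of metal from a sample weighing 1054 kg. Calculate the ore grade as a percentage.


7.7799%

Ore grade = (metal mass / ore mass) * 100
= (82 / 1054) * 100
= 0.07779886148 * 100
= 7.7799%


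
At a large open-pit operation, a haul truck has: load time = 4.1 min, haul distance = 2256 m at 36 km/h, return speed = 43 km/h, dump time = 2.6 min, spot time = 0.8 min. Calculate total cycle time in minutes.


Convert haul speed to m/min: 36 * 1000/60 = 600 m/min
Haul time = 2256 / 600 = 3.76 min
Convert return speed to m/min: 43 * 1000/60 = 716.6666667 m/min
Return time = 2256 / 716.6666667 = 3.147906977 min
Total cycle time:
= 4.1 + 3.76 + 2.6 + 3.147906977 + 0.8
= 14.4079 min

14.4079 min


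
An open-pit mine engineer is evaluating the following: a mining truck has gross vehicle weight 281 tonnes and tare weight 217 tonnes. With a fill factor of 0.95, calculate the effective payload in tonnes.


60.8 tonnes

Maximum payload = gross - tare
= 281 - 217 = 64 tonnes
Effective payload = max payload * fill factor
= 64 * 0.95
= 60.8 tonnes


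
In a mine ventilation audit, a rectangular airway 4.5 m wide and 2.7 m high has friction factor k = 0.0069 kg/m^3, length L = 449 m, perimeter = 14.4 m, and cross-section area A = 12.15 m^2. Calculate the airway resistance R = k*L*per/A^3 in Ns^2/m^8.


Compute the numerator:
k * L * per = 0.0069 * 449 * 14.4
= 44.61264
Compute the denominator:
A^3 = 12.15^3 = 1793.613375
Resistance:
R = 44.61264 / 1793.613375
= 0.0249 Ns^2/m^8

0.0249 Ns^2/m^8


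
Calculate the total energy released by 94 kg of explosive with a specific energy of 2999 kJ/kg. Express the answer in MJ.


281.906 MJ

Energy = mass * specific_energy / 1000
= 94 * 2999 / 1000
= 281906 / 1000
= 281.906 MJ


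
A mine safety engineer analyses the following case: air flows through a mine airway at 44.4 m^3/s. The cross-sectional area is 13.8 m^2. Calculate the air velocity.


Velocity = flow rate / cross-sectional area
= 44.4 / 13.8
= 3.2174 m/s

3.2174 m/s


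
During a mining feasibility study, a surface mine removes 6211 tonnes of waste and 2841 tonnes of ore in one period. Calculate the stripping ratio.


2.1862

Stripping ratio = waste tonnage / ore tonnage
= 6211 / 2841
= 2.1862


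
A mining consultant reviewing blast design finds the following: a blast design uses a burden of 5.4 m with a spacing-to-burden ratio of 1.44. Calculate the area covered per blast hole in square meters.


First, find the spacing:
Spacing = burden * ratio = 5.4 * 1.44
= 7.776 m
Then, calculate the area:
Area = burden * spacing = 5.4 * 7.776
= 41.9904 m^2

41.9904 m^2


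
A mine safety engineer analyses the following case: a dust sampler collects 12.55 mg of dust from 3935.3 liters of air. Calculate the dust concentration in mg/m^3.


3.1891 mg/m^3

Convert liters to m^3: 1 m^3 = 1000 L
Concentration = mass / volume * 1000
= 12.55 / 3935.3 * 1000
= 0.003189083424 * 1000
= 3.1891 mg/m^3


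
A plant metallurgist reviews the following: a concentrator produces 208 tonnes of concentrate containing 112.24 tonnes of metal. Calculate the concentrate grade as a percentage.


53.9615%

Grade = (metal in concentrate / concentrate mass) * 100
= (112.24 / 208) * 100
= 0.5396153846 * 100
= 53.9615%


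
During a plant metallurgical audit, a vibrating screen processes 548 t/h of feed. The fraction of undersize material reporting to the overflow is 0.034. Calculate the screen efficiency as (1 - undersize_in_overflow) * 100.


Screen efficiency = (1 - fraction of undersize in overflow) * 100
= (1 - 0.034) * 100
= 0.966 * 100
= 96.6%

96.6%


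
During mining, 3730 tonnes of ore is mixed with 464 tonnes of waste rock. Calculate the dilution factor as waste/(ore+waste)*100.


Total material = ore + waste
= 3730 + 464 = 4194 tonnes
Dilution = waste / total * 100
= 464 / 4194 * 100
= 0.1106342394 * 100
= 11.0634%

11.0634%


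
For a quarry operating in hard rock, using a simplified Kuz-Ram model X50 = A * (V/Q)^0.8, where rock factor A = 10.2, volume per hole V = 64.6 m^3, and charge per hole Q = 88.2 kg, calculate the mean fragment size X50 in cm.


Compute V/Q:
V/Q = 64.6 / 88.2 = 0.7324263039
Raise to the power 0.8:
(V/Q)^0.8 = 0.7324263039^0.8 = 0.7794910738
Multiply by A:
X50 = 10.2 * 0.7794910738
= 7.9508 cm

7.9508 cm


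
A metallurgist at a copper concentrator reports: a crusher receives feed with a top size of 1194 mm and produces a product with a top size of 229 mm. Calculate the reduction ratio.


5.214

Reduction ratio = feed size / product size
= 1194 / 229
= 5.214


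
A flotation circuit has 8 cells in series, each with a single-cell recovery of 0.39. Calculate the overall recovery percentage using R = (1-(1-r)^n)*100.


98.0829%

Complement of single-cell recovery:
1 - r = 1 - 0.39 = 0.61
Raise to power n:
(1 - r)^8 = 0.61^8 = 0.0191707313
Overall recovery:
R = (1 - 0.0191707313) * 100
= 98.0829%


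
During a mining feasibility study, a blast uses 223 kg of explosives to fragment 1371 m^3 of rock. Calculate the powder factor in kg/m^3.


0.1627 kg/m^3

Powder factor = explosive mass / rock volume
= 223 / 1371
= 0.1627 kg/m^3


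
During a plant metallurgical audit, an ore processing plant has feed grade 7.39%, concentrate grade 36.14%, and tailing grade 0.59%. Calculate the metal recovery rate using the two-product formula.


93.5434%

Using the two-product formula:
R = 100 * c * (f - t) / (f * (c - t))
Numerator = 100 * 36.14 * (7.39 - 0.59)
= 100 * 36.14 * 6.8
= 24575.2
Denominator = 7.39 * (36.14 - 0.59)
= 7.39 * 35.55
= 262.7145
R = 24575.2 / 262.7145
= 93.5434%


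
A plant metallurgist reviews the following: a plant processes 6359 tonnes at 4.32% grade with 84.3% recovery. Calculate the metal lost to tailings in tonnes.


43.1293 tonnes

Total metal in feed:
= 6359 * 4.32 / 100 = 274.7088 tonnes
Metal recovered:
= 274.7088 * 84.3 / 100 = 231.5795184 tonnes
Metal lost to tailings:
= 274.7088 - 231.5795184
= 43.1293 tonnes


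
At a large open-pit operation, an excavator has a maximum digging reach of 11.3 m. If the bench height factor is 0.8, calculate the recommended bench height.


Bench height = reach * factor
= 11.3 * 0.8
= 9.04 m

9.04 m


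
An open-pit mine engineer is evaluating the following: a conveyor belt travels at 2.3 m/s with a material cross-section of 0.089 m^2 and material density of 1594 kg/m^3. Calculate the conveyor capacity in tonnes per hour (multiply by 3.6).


Volumetric flow = speed * area
= 2.3 * 0.089 = 0.2047 m^3/s
Mass flow = volumetric * density
= 0.2047 * 1594 = 326.2918 kg/s
Convert to t/h: multiply by 3.6
Capacity = 326.2918 * 3.6
= 1174.6505 t/h

1174.6505 t/h


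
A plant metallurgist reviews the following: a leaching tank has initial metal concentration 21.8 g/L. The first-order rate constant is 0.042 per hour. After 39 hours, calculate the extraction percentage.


80.5632%

Compute the exponent:
-k * t = -0.042 * 39 = -1.638
Remaining concentration:
C = 21.8 * exp(-1.638)
= 21.8 * 0.1943683906
= 4.237230915 g/L
Extracted = 21.8 - 4.237230915 = 17.56276909 g/L
Extraction % = 17.56276909 / 21.8 * 100
= 80.5632%


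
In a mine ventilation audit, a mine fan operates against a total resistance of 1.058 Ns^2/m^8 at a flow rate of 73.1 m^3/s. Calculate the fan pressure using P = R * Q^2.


5653.5394 Pa

Compute Q^2:
Q^2 = 73.1^2 = 5343.61
Compute pressure:
P = R * Q^2 = 1.058 * 5343.61
= 5653.5394 Pa


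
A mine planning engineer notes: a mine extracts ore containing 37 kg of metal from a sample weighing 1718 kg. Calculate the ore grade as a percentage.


Ore grade = (metal mass / ore mass) * 100
= (37 / 1718) * 100
= 0.02153667055 * 100
= 2.1537%

2.1537%


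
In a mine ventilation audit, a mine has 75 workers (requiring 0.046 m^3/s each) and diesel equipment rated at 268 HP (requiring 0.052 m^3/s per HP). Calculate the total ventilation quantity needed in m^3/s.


17.386 m^3/s

Airflow for workers:
Q_people = 75 * 0.046 = 3.45 m^3/s
Airflow for diesel equipment:
Q_diesel = 268 * 0.052 = 13.936 m^3/s
Total ventilation:
Q_total = 3.45 + 13.936
= 17.386 m^3/s


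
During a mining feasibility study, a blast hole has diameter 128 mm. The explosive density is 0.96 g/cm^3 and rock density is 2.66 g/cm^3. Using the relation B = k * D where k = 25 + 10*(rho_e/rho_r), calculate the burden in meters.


3.662 m

First, compute k:
rho_e / rho_r = 0.96 / 2.66 = 0.3609022556
k = 25 + 10 * 0.3609022556 = 28.60902256
Then, compute burden:
B = k * D / 1000 = 28.60902256 * 128 / 1000
= 3661.954887 / 1000
= 3.662 m


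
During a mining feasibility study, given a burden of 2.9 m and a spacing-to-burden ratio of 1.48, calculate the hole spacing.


4.292 m

Spacing = burden * ratio
= 2.9 * 1.48
= 4.292 m


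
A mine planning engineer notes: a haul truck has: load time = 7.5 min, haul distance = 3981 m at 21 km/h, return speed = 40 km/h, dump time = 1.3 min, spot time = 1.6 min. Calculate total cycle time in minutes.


27.7458 min

Convert haul speed to m/min: 21 * 1000/60 = 350 m/min
Haul time = 3981 / 350 = 11.37428571 min
Convert return speed to m/min: 40 * 1000/60 = 666.6666667 m/min
Return time = 3981 / 666.6666667 = 5.9715 min
Total cycle time:
= 7.5 + 11.37428571 + 1.3 + 5.9715 + 1.6
= 27.7458 min


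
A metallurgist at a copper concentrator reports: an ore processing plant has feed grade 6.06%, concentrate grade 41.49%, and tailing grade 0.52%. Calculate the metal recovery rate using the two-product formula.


Using the two-product formula:
R = 100 * c * (f - t) / (f * (c - t))
Numerator = 100 * 41.49 * (6.06 - 0.52)
= 100 * 41.49 * 5.54
= 22985.46
Denominator = 6.06 * (41.49 - 0.52)
= 6.06 * 40.97
= 248.2782
R = 22985.46 / 248.2782
= 92.5795%

92.5795%


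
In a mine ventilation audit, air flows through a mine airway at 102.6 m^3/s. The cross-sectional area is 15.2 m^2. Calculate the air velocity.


6.75 m/s

Velocity = flow rate / cross-sectional area
= 102.6 / 15.2
= 6.75 m/s


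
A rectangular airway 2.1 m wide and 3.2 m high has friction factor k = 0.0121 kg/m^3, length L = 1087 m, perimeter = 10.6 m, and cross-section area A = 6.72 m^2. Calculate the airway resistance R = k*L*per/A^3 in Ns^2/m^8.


0.4594 Ns^2/m^8

Compute the numerator:
k * L * per = 0.0121 * 1087 * 10.6
= 139.41862
Compute the denominator:
A^3 = 6.72^3 = 303.464448
Resistance:
R = 139.41862 / 303.464448
= 0.4594 Ns^2/m^8


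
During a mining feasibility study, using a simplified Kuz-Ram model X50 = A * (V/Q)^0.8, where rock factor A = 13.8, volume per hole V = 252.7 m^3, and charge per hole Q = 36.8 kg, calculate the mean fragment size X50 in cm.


64.4592 cm

Compute V/Q:
V/Q = 252.7 / 36.8 = 6.866847826
Raise to the power 0.8:
(V/Q)^0.8 = 6.866847826^0.8 = 4.670957746
Multiply by A:
X50 = 13.8 * 4.670957746
= 64.4592 cm


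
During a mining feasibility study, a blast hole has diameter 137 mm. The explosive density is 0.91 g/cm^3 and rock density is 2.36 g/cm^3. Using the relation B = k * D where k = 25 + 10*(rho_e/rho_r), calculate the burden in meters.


3.9533 m

First, compute k:
rho_e / rho_r = 0.91 / 2.36 = 0.3855932203
k = 25 + 10 * 0.3855932203 = 28.8559322
Then, compute burden:
B = k * D / 1000 = 28.8559322 * 137 / 1000
= 3953.262712 / 1000
= 3.9533 m


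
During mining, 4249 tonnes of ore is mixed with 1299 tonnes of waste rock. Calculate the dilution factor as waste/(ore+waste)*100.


23.4138%

Total material = ore + waste
= 4249 + 1299 = 5548 tonnes
Dilution = waste / total * 100
= 1299 / 5548 * 100
= 0.2341384283 * 100
= 23.4138%


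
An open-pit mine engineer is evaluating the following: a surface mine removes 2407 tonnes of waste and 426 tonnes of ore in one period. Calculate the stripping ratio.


Stripping ratio = waste tonnage / ore tonnage
= 2407 / 426
= 5.6502

5.6502


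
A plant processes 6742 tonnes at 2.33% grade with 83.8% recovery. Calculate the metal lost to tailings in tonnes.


25.4484 tonnes

Total metal in feed:
= 6742 * 2.33 / 100 = 157.0886 tonnes
Metal recovered:
= 157.0886 * 83.8 / 100 = 131.6402468 tonnes
Metal lost to tailings:
= 157.0886 - 131.6402468
= 25.4484 tonnes


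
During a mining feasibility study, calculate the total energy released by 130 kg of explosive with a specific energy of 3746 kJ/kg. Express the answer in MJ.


486.98 MJ

Energy = mass * specific_energy / 1000
= 130 * 3746 / 1000
= 486980 / 1000
= 486.98 MJ


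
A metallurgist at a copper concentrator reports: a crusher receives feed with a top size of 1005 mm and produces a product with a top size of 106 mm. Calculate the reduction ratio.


Reduction ratio = feed size / product size
= 1005 / 106
= 9.4811

9.4811


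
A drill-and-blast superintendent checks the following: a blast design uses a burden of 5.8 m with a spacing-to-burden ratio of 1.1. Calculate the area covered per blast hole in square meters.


37.004 m^2

First, find the spacing:
Spacing = burden * ratio = 5.8 * 1.1
= 6.38 m
Then, calculate the area:
Area = burden * spacing = 5.8 * 6.38
= 37.004 m^2


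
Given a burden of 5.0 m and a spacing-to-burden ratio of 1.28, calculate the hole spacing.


Spacing = burden * ratio
= 5.0 * 1.28
= 6.4 m

6.4 m


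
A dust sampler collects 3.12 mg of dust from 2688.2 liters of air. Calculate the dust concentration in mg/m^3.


Convert liters to m^3: 1 m^3 = 1000 L
Concentration = mass / volume * 1000
= 3.12 / 2688.2 * 1000
= 0.001160627929 * 1000
= 1.1606 mg/m^3

1.1606 mg/m^3


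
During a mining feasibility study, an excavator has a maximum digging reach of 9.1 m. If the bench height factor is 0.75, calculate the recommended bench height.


Bench height = reach * factor
= 9.1 * 0.75
= 6.825 m

6.825 m


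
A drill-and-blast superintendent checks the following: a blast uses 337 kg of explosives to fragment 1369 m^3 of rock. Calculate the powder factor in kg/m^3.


0.2462 kg/m^3

Powder factor = explosive mass / rock volume
= 337 / 1369
= 0.2462 kg/m^3


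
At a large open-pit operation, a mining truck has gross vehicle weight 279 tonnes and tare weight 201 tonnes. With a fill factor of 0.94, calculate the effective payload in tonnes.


Maximum payload = gross - tare
= 279 - 201 = 78 tonnes
Effective payload = max payload * fill factor
= 78 * 0.94
= 73.32 tonnes

73.32 tonnes


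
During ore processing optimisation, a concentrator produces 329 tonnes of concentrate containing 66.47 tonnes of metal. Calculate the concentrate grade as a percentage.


20.2036%

Grade = (metal in concentrate / concentrate mass) * 100
= (66.47 / 329) * 100
= 0.2020364742 * 100
= 20.2036%


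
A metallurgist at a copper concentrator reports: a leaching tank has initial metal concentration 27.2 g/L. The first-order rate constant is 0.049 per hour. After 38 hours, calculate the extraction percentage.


84.4638%

Compute the exponent:
-k * t = -0.049 * 38 = -1.862
Remaining concentration:
C = 27.2 * exp(-1.862)
= 27.2 * 0.1553615962
= 4.225835418 g/L
Extracted = 27.2 - 4.225835418 = 22.97416458 g/L
Extraction % = 22.97416458 / 27.2 * 100
= 84.4638%


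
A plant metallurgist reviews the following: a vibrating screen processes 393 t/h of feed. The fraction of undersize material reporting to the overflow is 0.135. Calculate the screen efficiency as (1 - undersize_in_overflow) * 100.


Screen efficiency = (1 - fraction of undersize in overflow) * 100
= (1 - 0.135) * 100
= 0.865 * 100
= 86.5%

86.5%


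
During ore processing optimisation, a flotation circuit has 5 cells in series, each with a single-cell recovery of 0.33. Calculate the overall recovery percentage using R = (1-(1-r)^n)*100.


Complement of single-cell recovery:
1 - r = 1 - 0.33 = 0.67
Raise to power n:
(1 - r)^5 = 0.67^5 = 0.1350125107
Overall recovery:
R = (1 - 0.1350125107) * 100
= 86.4987%

86.4987%


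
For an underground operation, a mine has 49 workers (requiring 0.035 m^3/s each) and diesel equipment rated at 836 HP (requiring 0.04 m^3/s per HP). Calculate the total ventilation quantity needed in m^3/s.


35.155 m^3/s

Airflow for workers:
Q_people = 49 * 0.035 = 1.715 m^3/s
Airflow for diesel equipment:
Q_diesel = 836 * 0.04 = 33.44 m^3/s
Total ventilation:
Q_total = 1.715 + 33.44
= 35.155 m^3/s


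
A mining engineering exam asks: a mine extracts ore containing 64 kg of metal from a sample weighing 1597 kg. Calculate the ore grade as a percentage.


4.0075%

Ore grade = (metal mass / ore mass) * 100
= (64 / 1597) * 100
= 0.04007514089 * 100
= 4.0075%


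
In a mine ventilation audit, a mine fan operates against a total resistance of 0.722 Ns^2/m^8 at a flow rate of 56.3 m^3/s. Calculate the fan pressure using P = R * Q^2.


2288.5162 Pa

Compute Q^2:
Q^2 = 56.3^2 = 3169.69
Compute pressure:
P = R * Q^2 = 0.722 * 3169.69
= 2288.5162 Pa


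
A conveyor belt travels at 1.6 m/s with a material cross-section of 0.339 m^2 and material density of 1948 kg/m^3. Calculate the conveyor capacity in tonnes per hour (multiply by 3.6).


Volumetric flow = speed * area
= 1.6 * 0.339 = 0.5424 m^3/s
Mass flow = volumetric * density
= 0.5424 * 1948 = 1056.5952 kg/s
Convert to t/h: multiply by 3.6
Capacity = 1056.5952 * 3.6
= 3803.7427 t/h

3803.7427 t/h


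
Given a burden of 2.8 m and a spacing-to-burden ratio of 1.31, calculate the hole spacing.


Spacing = burden * ratio
= 2.8 * 1.31
= 3.668 m

3.668 m


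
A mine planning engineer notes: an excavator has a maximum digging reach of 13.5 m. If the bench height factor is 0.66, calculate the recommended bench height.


8.91 m

Bench height = reach * factor
= 13.5 * 0.66
= 8.91 m


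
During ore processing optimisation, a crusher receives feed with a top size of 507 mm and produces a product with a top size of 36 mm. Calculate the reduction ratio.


14.0833

Reduction ratio = feed size / product size
= 507 / 36
= 14.0833


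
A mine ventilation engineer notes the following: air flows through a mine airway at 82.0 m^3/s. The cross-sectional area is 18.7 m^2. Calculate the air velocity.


4.385 m/s

Velocity = flow rate / cross-sectional area
= 82.0 / 18.7
= 4.385 m/s


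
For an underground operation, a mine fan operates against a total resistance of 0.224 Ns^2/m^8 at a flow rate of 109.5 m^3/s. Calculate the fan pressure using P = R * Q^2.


2685.816 Pa

Compute Q^2:
Q^2 = 109.5^2 = 11990.25
Compute pressure:
P = R * Q^2 = 0.224 * 11990.25
= 2685.816 Pa


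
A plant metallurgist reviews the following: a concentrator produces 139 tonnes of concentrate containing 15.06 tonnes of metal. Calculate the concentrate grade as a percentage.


10.8345%

Grade = (metal in concentrate / concentrate mass) * 100
= (15.06 / 139) * 100
= 0.1083453237 * 100
= 10.8345%


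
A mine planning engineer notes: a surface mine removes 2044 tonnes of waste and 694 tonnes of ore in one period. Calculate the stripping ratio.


Stripping ratio = waste tonnage / ore tonnage
= 2044 / 694
= 2.9452

2.9452


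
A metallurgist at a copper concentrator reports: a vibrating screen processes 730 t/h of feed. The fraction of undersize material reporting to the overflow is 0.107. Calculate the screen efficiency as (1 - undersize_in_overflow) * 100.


89.3%

Screen efficiency = (1 - fraction of undersize in overflow) * 100
= (1 - 0.107) * 100
= 0.893 * 100
= 89.3%


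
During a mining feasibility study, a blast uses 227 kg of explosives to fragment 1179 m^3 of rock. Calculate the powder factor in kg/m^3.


Powder factor = explosive mass / rock volume
= 227 / 1179
= 0.1925 kg/m^3

0.1925 kg/m^3


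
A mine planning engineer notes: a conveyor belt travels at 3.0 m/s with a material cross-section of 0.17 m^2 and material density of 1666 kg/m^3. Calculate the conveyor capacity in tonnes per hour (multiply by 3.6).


3058.776 t/h

Volumetric flow = speed * area
= 3.0 * 0.17 = 0.51 m^3/s
Mass flow = volumetric * density
= 0.51 * 1666 = 849.66 kg/s
Convert to t/h: multiply by 3.6
Capacity = 849.66 * 3.6
= 3058.776 t/h


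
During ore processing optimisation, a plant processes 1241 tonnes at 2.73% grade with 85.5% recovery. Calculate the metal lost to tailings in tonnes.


Total metal in feed:
= 1241 * 2.73 / 100 = 33.8793 tonnes
Metal recovered:
= 33.8793 * 85.5 / 100 = 28.9668015 tonnes
Metal lost to tailings:
= 33.8793 - 28.9668015
= 4.9125 tonnes

4.9125 tonnes


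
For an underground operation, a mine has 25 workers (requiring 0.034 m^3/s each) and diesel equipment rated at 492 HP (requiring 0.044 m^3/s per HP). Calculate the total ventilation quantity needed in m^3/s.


Airflow for workers:
Q_people = 25 * 0.034 = 0.85 m^3/s
Airflow for diesel equipment:
Q_diesel = 492 * 0.044 = 21.648 m^3/s
Total ventilation:
Q_total = 0.85 + 21.648
= 22.498 m^3/s

22.498 m^3/s


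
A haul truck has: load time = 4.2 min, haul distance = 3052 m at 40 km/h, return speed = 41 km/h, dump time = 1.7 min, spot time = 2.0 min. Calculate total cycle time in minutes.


16.9443 min

Convert haul speed to m/min: 40 * 1000/60 = 666.6666667 m/min
Haul time = 3052 / 666.6666667 = 4.578 min
Convert return speed to m/min: 41 * 1000/60 = 683.3333333 m/min
Return time = 3052 / 683.3333333 = 4.466341463 min
Total cycle time:
= 4.2 + 4.578 + 1.7 + 4.466341463 + 2.0
= 16.9443 min


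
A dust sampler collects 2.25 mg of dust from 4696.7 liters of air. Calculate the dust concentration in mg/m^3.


0.4791 mg/m^3

Convert liters to m^3: 1 m^3 = 1000 L
Concentration = mass / volume * 1000
= 2.25 / 4696.7 * 1000
= 0.0004790597654 * 1000
= 0.4791 mg/m^3


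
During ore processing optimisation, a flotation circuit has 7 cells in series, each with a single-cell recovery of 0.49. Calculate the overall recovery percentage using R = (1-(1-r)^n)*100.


Complement of single-cell recovery:
1 - r = 1 - 0.49 = 0.51
Raise to power n:
(1 - r)^7 = 0.51^7 = 0.008974106779
Overall recovery:
R = (1 - 0.008974106779) * 100
= 99.1026%

99.1026%


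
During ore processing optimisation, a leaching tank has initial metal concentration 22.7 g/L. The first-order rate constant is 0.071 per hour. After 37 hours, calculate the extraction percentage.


92.7705%

Compute the exponent:
-k * t = -0.071 * 37 = -2.627
Remaining concentration:
C = 22.7 * exp(-2.627)
= 22.7 * 0.0722950223
= 1.641097006 g/L
Extracted = 22.7 - 1.641097006 = 21.05890299 g/L
Extraction % = 21.05890299 / 22.7 * 100
= 92.7705%


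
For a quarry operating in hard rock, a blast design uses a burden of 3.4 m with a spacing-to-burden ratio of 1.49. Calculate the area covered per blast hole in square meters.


17.2244 m^2

First, find the spacing:
Spacing = burden * ratio = 3.4 * 1.49
= 5.066 m
Then, calculate the area:
Area = burden * spacing = 3.4 * 5.066
= 17.2244 m^2


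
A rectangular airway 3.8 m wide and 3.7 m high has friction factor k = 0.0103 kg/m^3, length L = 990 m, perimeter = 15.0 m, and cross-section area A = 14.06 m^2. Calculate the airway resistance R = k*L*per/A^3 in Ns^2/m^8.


Compute the numerator:
k * L * per = 0.0103 * 990 * 15.0
= 152.955
Compute the denominator:
A^3 = 14.06^3 = 2779.431416
Resistance:
R = 152.955 / 2779.431416
= 0.055 Ns^2/m^8

0.055 Ns^2/m^8


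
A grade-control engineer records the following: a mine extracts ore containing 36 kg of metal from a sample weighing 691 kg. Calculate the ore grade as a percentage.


5.2098%

Ore grade = (metal mass / ore mass) * 100
= (36 / 691) * 100
= 0.0520984081 * 100
= 5.2098%


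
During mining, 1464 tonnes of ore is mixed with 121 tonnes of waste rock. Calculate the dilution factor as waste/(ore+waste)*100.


Total material = ore + waste
= 1464 + 121 = 1585 tonnes
Dilution = waste / total * 100
= 121 / 1585 * 100
= 0.07634069401 * 100
= 7.6341%

7.6341%


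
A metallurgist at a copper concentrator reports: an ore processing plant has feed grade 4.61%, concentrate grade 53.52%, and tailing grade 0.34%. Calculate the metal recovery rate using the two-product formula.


Using the two-product formula:
R = 100 * c * (f - t) / (f * (c - t))
Numerator = 100 * 53.52 * (4.61 - 0.34)
= 100 * 53.52 * 4.27
= 22853.04
Denominator = 4.61 * (53.52 - 0.34)
= 4.61 * 53.18
= 245.1598
R = 22853.04 / 245.1598
= 93.2169%

93.2169%


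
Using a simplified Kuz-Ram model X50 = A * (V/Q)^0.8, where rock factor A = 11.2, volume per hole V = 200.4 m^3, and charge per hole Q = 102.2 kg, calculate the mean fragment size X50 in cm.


Compute V/Q:
V/Q = 200.4 / 102.2 = 1.960861057
Raise to the power 0.8:
(V/Q)^0.8 = 1.960861057^0.8 = 1.713789419
Multiply by A:
X50 = 11.2 * 1.713789419
= 19.1944 cm

19.1944 cm


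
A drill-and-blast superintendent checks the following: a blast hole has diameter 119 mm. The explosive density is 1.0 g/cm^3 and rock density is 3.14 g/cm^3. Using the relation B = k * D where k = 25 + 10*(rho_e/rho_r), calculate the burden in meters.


3.354 m

First, compute k:
rho_e / rho_r = 1.0 / 3.14 = 0.3184713376
k = 25 + 10 * 0.3184713376 = 28.18471338
Then, compute burden:
B = k * D / 1000 = 28.18471338 * 119 / 1000
= 3353.980892 / 1000
= 3.354 m


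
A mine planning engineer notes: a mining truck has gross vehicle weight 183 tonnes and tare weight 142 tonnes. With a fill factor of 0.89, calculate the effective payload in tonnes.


36.49 tonnes

Maximum payload = gross - tare
= 183 - 142 = 41 tonnes
Effective payload = max payload * fill factor
= 41 * 0.89
= 36.49 tonnes


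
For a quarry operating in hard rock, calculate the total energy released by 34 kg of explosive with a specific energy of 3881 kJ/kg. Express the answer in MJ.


Energy = mass * specific_energy / 1000
= 34 * 3881 / 1000
= 131954 / 1000
= 131.954 MJ

131.954 MJ


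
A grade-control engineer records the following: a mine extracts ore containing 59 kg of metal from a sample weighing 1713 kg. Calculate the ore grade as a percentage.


Ore grade = (metal mass / ore mass) * 100
= (59 / 1713) * 100
= 0.03444249854 * 100
= 3.4442%

3.4442%


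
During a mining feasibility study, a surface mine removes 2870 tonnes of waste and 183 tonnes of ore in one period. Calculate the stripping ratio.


Stripping ratio = waste tonnage / ore tonnage
= 2870 / 183
= 15.6831

15.6831


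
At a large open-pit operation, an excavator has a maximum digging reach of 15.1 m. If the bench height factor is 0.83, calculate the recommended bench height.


Bench height = reach * factor
= 15.1 * 0.83
= 12.533 m

12.533 m


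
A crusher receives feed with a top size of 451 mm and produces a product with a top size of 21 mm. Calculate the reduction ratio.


21.4762

Reduction ratio = feed size / product size
= 451 / 21
= 21.4762


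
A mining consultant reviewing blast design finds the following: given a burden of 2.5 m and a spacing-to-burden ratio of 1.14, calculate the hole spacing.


Spacing = burden * ratio
= 2.5 * 1.14
= 2.85 m

2.85 m


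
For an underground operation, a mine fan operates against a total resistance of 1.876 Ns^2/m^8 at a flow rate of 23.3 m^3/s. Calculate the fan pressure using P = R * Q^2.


Compute Q^2:
Q^2 = 23.3^2 = 542.89
Compute pressure:
P = R * Q^2 = 1.876 * 542.89
= 1018.4616 Pa

1018.4616 Pa


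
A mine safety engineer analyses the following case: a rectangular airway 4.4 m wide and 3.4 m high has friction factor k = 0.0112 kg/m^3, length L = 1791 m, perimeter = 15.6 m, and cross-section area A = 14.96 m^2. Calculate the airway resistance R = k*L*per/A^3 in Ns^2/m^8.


Compute the numerator:
k * L * per = 0.0112 * 1791 * 15.6
= 312.92352
Compute the denominator:
A^3 = 14.96^3 = 3348.071936
Resistance:
R = 312.92352 / 3348.071936
= 0.0935 Ns^2/m^8

0.0935 Ns^2/m^8


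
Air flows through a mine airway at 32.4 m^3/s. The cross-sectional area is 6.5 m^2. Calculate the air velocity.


4.9846 m/s

Velocity = flow rate / cross-sectional area
= 32.4 / 6.5
= 4.9846 m/s


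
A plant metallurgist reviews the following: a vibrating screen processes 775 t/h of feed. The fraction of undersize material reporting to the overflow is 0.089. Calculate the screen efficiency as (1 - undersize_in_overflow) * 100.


Screen efficiency = (1 - fraction of undersize in overflow) * 100
= (1 - 0.089) * 100
= 0.911 * 100
= 91.1%

91.1%


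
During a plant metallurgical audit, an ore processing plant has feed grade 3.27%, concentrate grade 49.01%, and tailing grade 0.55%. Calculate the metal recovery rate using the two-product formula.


Using the two-product formula:
R = 100 * c * (f - t) / (f * (c - t))
Numerator = 100 * 49.01 * (3.27 - 0.55)
= 100 * 49.01 * 2.72
= 13330.72
Denominator = 3.27 * (49.01 - 0.55)
= 3.27 * 48.46
= 158.4642
R = 13330.72 / 158.4642
= 84.1245%

84.1245%


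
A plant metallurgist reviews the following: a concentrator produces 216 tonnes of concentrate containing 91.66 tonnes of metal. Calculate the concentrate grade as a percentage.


42.4352%

Grade = (metal in concentrate / concentrate mass) * 100
= (91.66 / 216) * 100
= 0.4243518519 * 100
= 42.4352%


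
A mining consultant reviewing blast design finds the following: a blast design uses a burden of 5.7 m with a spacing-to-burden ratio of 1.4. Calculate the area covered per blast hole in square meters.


45.486 m^2

First, find the spacing:
Spacing = burden * ratio = 5.7 * 1.4
= 7.98 m
Then, calculate the area:
Area = burden * spacing = 5.7 * 7.98
= 45.486 m^2


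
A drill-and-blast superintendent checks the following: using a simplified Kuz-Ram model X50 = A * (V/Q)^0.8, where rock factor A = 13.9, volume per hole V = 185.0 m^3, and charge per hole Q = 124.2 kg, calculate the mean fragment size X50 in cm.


19.1185 cm

Compute V/Q:
V/Q = 185.0 / 124.2 = 1.489533011
Raise to the power 0.8:
(V/Q)^0.8 = 1.489533011^0.8 = 1.37543511
Multiply by A:
X50 = 13.9 * 1.37543511
= 19.1185 cm


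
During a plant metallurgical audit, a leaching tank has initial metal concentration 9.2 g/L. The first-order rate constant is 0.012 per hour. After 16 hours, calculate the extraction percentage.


Compute the exponent:
-k * t = -0.012 * 16 = -0.192
Remaining concentration:
C = 9.2 * exp(-0.192)
= 9.2 * 0.8253068685
= 7.59282319 g/L
Extracted = 9.2 - 7.59282319 = 1.60717681 g/L
Extraction % = 1.60717681 / 9.2 * 100
= 17.4693%

17.4693%


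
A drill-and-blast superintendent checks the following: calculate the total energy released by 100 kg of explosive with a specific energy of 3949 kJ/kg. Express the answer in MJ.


Energy = mass * specific_energy / 1000
= 100 * 3949 / 1000
= 394900 / 1000
= 394.9 MJ

394.9 MJ


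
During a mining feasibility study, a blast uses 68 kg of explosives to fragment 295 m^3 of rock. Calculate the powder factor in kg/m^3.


0.2305 kg/m^3

Powder factor = explosive mass / rock volume
= 68 / 295
= 0.2305 kg/m^3


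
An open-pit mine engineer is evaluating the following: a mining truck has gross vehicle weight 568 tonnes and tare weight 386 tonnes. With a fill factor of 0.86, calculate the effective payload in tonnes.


Maximum payload = gross - tare
= 568 - 386 = 182 tonnes
Effective payload = max payload * fill factor
= 182 * 0.86
= 156.52 tonnes

156.52 tonnes


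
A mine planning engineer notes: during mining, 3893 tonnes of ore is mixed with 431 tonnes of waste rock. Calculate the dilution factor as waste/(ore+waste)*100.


Total material = ore + waste
= 3893 + 431 = 4324 tonnes
Dilution = waste / total * 100
= 431 / 4324 * 100
= 0.09967622572 * 100
= 9.9676%

9.9676%


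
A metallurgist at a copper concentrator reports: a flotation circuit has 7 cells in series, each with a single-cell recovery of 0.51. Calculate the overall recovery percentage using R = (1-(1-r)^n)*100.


Complement of single-cell recovery:
1 - r = 1 - 0.51 = 0.49
Raise to power n:
(1 - r)^7 = 0.49^7 = 0.006782230728
Overall recovery:
R = (1 - 0.006782230728) * 100
= 99.3218%

99.3218%


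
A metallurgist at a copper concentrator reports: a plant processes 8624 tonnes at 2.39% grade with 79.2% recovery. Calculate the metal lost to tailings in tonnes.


42.8716 tonnes

Total metal in feed:
= 8624 * 2.39 / 100 = 206.1136 tonnes
Metal recovered:
= 206.1136 * 79.2 / 100 = 163.2419712 tonnes
Metal lost to tailings:
= 206.1136 - 163.2419712
= 42.8716 tonnes


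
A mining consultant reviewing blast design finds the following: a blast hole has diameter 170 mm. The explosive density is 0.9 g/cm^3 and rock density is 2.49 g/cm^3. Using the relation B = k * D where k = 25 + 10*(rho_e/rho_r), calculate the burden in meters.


4.8645 m

First, compute k:
rho_e / rho_r = 0.9 / 2.49 = 0.3614457831
k = 25 + 10 * 0.3614457831 = 28.61445783
Then, compute burden:
B = k * D / 1000 = 28.61445783 * 170 / 1000
= 4864.457831 / 1000
= 4.8645 m


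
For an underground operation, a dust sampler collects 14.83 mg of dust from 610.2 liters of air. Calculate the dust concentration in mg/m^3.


Convert liters to m^3: 1 m^3 = 1000 L
Concentration = mass / volume * 1000
= 14.83 / 610.2 * 1000
= 0.02430350705 * 1000
= 24.3035 mg/m^3

24.3035 mg/m^3


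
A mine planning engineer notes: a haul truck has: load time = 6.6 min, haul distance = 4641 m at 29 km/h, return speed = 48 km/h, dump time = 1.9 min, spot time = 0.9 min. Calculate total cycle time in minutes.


Convert haul speed to m/min: 29 * 1000/60 = 483.3333333 m/min
Haul time = 4641 / 483.3333333 = 9.602068966 min
Convert return speed to m/min: 48 * 1000/60 = 800 m/min
Return time = 4641 / 800 = 5.80125 min
Total cycle time:
= 6.6 + 9.602068966 + 1.9 + 5.80125 + 0.9
= 24.8033 min

24.8033 min


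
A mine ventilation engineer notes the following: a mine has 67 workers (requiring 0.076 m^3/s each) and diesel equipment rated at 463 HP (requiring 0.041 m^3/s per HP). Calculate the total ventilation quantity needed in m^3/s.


Airflow for workers:
Q_people = 67 * 0.076 = 5.092 m^3/s
Airflow for diesel equipment:
Q_diesel = 463 * 0.041 = 18.983 m^3/s
Total ventilation:
Q_total = 5.092 + 18.983
= 24.075 m^3/s

24.075 m^3/s


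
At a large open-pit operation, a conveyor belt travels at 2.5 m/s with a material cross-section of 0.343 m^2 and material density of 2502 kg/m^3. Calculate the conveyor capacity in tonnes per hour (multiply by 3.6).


7723.674 t/h

Volumetric flow = speed * area
= 2.5 * 0.343 = 0.8575 m^3/s
Mass flow = volumetric * density
= 0.8575 * 2502 = 2145.465 kg/s
Convert to t/h: multiply by 3.6
Capacity = 2145.465 * 3.6
= 7723.674 t/h


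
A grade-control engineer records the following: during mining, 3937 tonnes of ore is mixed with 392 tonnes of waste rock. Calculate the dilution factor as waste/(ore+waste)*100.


Total material = ore + waste
= 3937 + 392 = 4329 tonnes
Dilution = waste / total * 100
= 392 / 4329 * 100
= 0.09055209055 * 100
= 9.0552%

9.0552%


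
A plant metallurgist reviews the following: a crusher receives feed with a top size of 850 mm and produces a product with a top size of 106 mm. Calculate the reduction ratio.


8.0189

Reduction ratio = feed size / product size
= 850 / 106
= 8.0189
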